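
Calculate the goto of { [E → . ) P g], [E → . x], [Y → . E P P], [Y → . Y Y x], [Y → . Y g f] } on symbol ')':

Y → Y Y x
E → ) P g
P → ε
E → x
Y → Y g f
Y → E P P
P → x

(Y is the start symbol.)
GOTO(I, ')') = CLOSURE({ [A → αX.β] : [A → α.Xβ] ∈ I, X = ')' })

Items with dot before ')', with the dot advanced:
  [E → . ) P g] → [E → ) . P g]
Closure of the advanced items:
  [E → ) . P g] has the dot before P: add [P → .], [P → . x]

GOTO = { [E → ) . P g], [P → . x], [P → .] }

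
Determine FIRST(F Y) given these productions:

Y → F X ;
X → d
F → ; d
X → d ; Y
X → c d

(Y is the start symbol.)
FIRST sets of the non-terminals involved (from the grammar, by fixed-point iteration):
  FIRST(F) = { ';' }

To compute FIRST(F Y), process the symbols left to right:
Symbol F is a non-terminal. Add FIRST(F) \ {ε} = { ';' }
F is not nullable (ε ∉ FIRST(F)), so stop here.
FIRST(F Y) = { ';' }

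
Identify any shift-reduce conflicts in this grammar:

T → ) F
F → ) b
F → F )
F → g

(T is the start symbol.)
Augment with T' → T and build the canonical LR(0) collection (I0 = CLOSURE({[T' → . T]}), then GOTO on every symbol after a dot until no new states appear). It has 8 states:
  I0: { [T → . ) F], [T' → . T] }  — shift
  I1: { [F → . ) b], [F → . F )], [F → . g], [T → ) . F] }  — shift
  I2: { [T' → T .] }  — accept
  I3: { [F → ) . b] }  — shift
  I4: { [F → F . )], [T → ) F .] }  — shift, reduce
  I5: { [F → g .] }  — reduce
  I6: { [F → F ) .] }  — reduce
  I7: { [F → ) b .] }  — reduce

I4 contains reduce item [T → ) F .] and shift item [F → F . )] — shift-reduce conflict.

Answer: Yes — I4: [T → ) F .] vs [F → F . )]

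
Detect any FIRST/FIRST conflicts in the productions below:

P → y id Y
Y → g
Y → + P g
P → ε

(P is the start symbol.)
No FIRST/FIRST conflicts.

A FIRST/FIRST conflict occurs when two productions N → α and N → β for the same non-terminal have FIRST(α) ∩ FIRST(β) ≠ ∅ (with ε ∈ FIRST of a nullable right-hand side, so two nullable alternatives also conflict).

Productions for P:
  P → y id Y: FIRST = { 'y' }
  P → ε: FIRST = { ε }
Productions for Y:
  Y → g: FIRST = { 'g' }
  Y → + P g: FIRST = { '+' }

All alternatives of each non-terminal have pairwise disjoint FIRST sets.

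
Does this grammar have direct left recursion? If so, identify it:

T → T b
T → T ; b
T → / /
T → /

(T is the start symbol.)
T → T b: LEFT RECURSIVE (starts with T)
T → T ; b: LEFT RECURSIVE (starts with T)
T → / /: starts with '/'
T → /: starts with '/'

The grammar has direct left recursion on: T.

Answer: Yes, T is left-recursive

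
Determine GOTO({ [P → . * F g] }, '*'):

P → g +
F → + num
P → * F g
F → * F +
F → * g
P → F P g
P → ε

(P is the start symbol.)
{ [F → . * F +], [F → . * g], [F → . + num], [P → * . F g] }

GOTO(I, '*') = CLOSURE({ [A → αX.β] : [A → α.Xβ] ∈ I, X = '*' })

Items with dot before '*', with the dot advanced:
  [P → . * F g] → [P → * . F g]
Closure of the advanced items:
  [P → * . F g] has the dot before F: add [F → . + num], [F → . * F +], [F → . * g]

GOTO = { [F → . * F +], [F → . * g], [F → . + num], [P → * . F g] }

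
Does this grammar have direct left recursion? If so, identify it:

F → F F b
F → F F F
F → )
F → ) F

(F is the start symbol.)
Direct left recursion occurs when N → N α for some non-terminal N (the right-hand side begins with the left-hand side itself).

F → F F b: LEFT RECURSIVE (starts with F)
F → F F F: LEFT RECURSIVE (starts with F)
F → ): starts with ')'
F → ) F: starts with ')'

The grammar has direct left recursion on: F.

Answer: Yes, F is left-recursive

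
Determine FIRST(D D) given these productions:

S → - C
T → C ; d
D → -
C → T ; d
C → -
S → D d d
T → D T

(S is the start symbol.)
FIRST sets of the non-terminals involved (from the grammar, by fixed-point iteration):
  FIRST(D) = { '-' }

To compute FIRST(D D), process the symbols left to right:
Symbol D is a non-terminal. Add FIRST(D) \ {ε} = { '-' }
D is not nullable (ε ∉ FIRST(D)), so stop here.
FIRST(D D) = { '-' }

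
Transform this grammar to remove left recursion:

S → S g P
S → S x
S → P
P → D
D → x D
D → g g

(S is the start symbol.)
S is directly left-recursive. The standard transformation for
  A → A α₁ | ... | A α_m | β₁ | ... | β_n
is
  A  → β₁ A' | ... | β_n A'
  A' → α₁ A' | ... | α_m A' | ε

S → P becomes S → P S'
S → S g P becomes S' → g P S'
S → S x becomes S' → x S'
Add S' → ε

Productions for other non-terminals are unchanged:
  P → D
  D → x D
  D → g g

Resulting grammar:
S → P S'
S' → g P S'
S' → x S'
S' → ε
P → D
D → x D
D → g g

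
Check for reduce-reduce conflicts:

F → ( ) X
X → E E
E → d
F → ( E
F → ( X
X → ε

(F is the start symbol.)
A reduce-reduce conflict occurs when an LR(0) state has two complete items [A → α .] and [B → β .] — both call for a reduction, and with no lookahead the parser cannot choose between them.

Augment with F' → F and build the canonical LR(0) collection (I0 = CLOSURE({[F' → . F]}), then GOTO on every symbol after a dot until no new states appear). It has 10 states:
  I0: { [F → . ( ) X], [F → . ( E], [F → . ( X], [F' → . F] }  — shift
  I1: { [E → . d], [F → ( . ) X], [F → ( . E], [F → ( . X], [X → . E E], [X → .] }  — shift, reduce
  I2: { [F' → F .] }  — accept
  I3: { [E → . d], [F → ( ) . X], [X → . E E], [X → .] }  — shift, reduce
  I4: { [E → . d], [F → ( E .], [X → E . E] }  — shift, reduce
  I5: { [F → ( X .] }  — reduce
  I6: { [E → d .] }  — reduce
  I7: { [X → E E .] }  — reduce
  I8: { [E → . d], [X → E . E] }  — shift
  I9: { [F → ( ) X .] }  — reduce

No state contains more than one complete item.

Answer: No reduce-reduce conflicts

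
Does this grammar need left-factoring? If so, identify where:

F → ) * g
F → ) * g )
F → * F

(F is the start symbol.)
Left-factoring is needed when two productions for the same non-terminal
share a common prefix on the right-hand side.

Productions for F:
  F → ) * g
  F → ) * g )
  F → * F

Found common prefix ') * g' in productions for F

Answer: Yes, F has productions with common prefix ') * g'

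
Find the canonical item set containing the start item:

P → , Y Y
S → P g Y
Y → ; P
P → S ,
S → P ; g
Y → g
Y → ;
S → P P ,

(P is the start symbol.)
{ [P → . , Y Y], [P → . S ,], [P' → . P], [S → . P ; g], [S → . P P ,], [S → . P g Y] }

First, augment the grammar with P' → P
I₀ = CLOSURE({ [P' → . P] }):
  [P' → . P] has the dot before P: add [P → . , Y Y], [P → . S ,]
  [P → . S ,] has the dot before S: add [S → . P g Y], [S → . P ; g], [S → . P P ,]
No further items can be added.

I₀ = { [P → . , Y Y], [P → . S ,], [P' → . P], [S → . P ; g], [S → . P P ,], [S → . P g Y] }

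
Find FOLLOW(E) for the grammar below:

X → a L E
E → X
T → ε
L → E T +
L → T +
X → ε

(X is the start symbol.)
To compute FOLLOW(E), find every occurrence of E on a right-hand side N → α E β: add FIRST(β) \ {ε}, and if β is empty or nullable also add FOLLOW(N). Iterate to a fixed point.

In X → a L E: E is at the end, add FOLLOW(X)
In L → E T +: E is followed by T '+', add FIRST(T '+') \ {ε} = { '+' }

The FOLLOW sets referred to above (computed the same way, to a fixed point):
  FOLLOW(X) = { $, '+' }

Taking the union: FOLLOW(E) = { $, '+' }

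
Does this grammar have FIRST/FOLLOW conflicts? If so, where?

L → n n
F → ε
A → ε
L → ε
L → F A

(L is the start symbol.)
A FIRST/FOLLOW conflict occurs when a non-terminal N has a nullable alternative N → β (β ⇒* ε) and another alternative N → α with FIRST(α) ∩ FOLLOW(N) ≠ ∅: on such a lookahead the parser cannot decide between expanding α and letting N vanish via β.

Nullable non-terminals: A, F, L.
FIRST sets used below: FIRST(F) = { ε }, FIRST(A) = { ε }
A has a nullable alternative but only one production, so nothing to check.
F has a nullable alternative but only one production, so nothing to check.

L: nullable alternative(s) L → ε, L → F A; FOLLOW(L) = { $ }
  L → n n: FIRST \ {ε} = { 'n' } — disjoint from FOLLOW(L)
  L → ε: FIRST \ {ε} = { } — disjoint from FOLLOW(L)
  L → F A: FIRST \ {ε} = { } — disjoint from FOLLOW(L)

No FIRST/FOLLOW conflicts found.

Answer: No FIRST/FOLLOW conflicts.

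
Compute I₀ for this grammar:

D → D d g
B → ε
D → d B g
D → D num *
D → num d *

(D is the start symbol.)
{ [D → . D d g], [D → . D num *], [D → . d B g], [D → . num d *], [D' → . D] }

First, augment the grammar with D' → D
I₀ = CLOSURE({ [D' → . D] }):
  [D' → . D] has the dot before D: add [D → . D d g], [D → . d B g], [D → . D num *], [D → . num d *]
No further items can be added.

I₀ = { [D → . D d g], [D → . D num *], [D → . d B g], [D → . num d *], [D' → . D] }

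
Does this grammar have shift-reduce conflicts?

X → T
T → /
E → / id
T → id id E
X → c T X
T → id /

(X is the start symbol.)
No shift-reduce conflicts

A shift-reduce conflict occurs when an LR(0) state has both:
  - a complete (reduce) item [A → α .] (dot at the end), and
  - a shift item [B → β . c γ] (dot before a terminal).

Augment with X' → X and build the canonical LR(0) collection (I0 = CLOSURE({[X' → . X]}), then GOTO on every symbol after a dot until no new states appear). It has 13 states:
  I0: { [T → . /], [T → . id /], [T → . id id E], [X → . T], [X → . c T X], [X' → . X] }  — shift
  I1: { [T → / .] }  — reduce
  I2: { [X → T .] }  — reduce
  I3: { [X' → X .] }  — accept
  I4: { [T → . /], [T → . id /], [T → . id id E], [X → c . T X] }  — shift
  I5: { [T → id . /], [T → id . id E] }  — shift
  I6: { [T → id / .] }  — reduce
  I7: { [E → . / id], [T → id id . E] }  — shift
  I8: { [E → / . id] }  — shift
  I9: { [T → id id E .] }  — reduce
  I10: { [E → / id .] }  — reduce
  I11: { [T → . /], [T → . id /], [T → . id id E], [X → . T], [X → . c T X], [X → c T . X] }  — shift
  I12: { [X → c T X .] }  — reduce

No state contains both a complete item and a shift item.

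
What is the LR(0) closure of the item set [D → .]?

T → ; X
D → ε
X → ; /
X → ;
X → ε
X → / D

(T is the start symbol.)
To compute CLOSURE, for each item [A → α.Bβ] where B is a non-terminal, add [B → .γ] for all productions B → γ; repeat for the newly added items until nothing changes.

Start with: [D → .]
The dot is at the end, so nothing is added.

CLOSURE = { [D → .] }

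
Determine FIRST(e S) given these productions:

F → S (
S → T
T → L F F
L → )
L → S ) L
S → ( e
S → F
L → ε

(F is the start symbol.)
{ 'e' }

To compute FIRST(e S), process the symbols left to right:
Symbol e is a terminal. Add 'e' and stop.
FIRST(e S) = { 'e' }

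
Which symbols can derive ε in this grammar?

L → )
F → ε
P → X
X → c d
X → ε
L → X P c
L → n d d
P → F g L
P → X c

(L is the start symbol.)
{ 'F', 'P', 'X' }

A non-terminal is nullable if it can derive ε (the empty string): either it has an ε-production, or it has a production whose right-hand side consists entirely of nullable non-terminals.

ε-productions: F → ε, X → ε
So F, X are immediately nullable.
P → X: every symbol on the right is nullable, so P is nullable too.
No further non-terminal can be added: every production for the remaining non-terminals contains a terminal or a non-nullable non-terminal.
Nullable = { 'F', 'P', 'X' }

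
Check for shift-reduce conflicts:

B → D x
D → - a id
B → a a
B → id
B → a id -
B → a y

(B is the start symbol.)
A shift-reduce conflict occurs when an LR(0) state has both:
  - a complete (reduce) item [A → α .] (dot at the end), and
  - a shift item [B → β . c γ] (dot before a terminal).

Augment with B' → B and build the canonical LR(0) collection (I0 = CLOSURE({[B' → . B]}), then GOTO on every symbol after a dot until no new states appear). It has 13 states:
  I0: { [B → . D x], [B → . a a], [B → . a id -], [B → . a y], [B → . id], [B' → . B], [D → . - a id] }  — shift
  I1: { [D → - . a id] }  — shift
  I2: { [B' → B .] }  — accept
  I3: { [B → D . x] }  — shift
  I4: { [B → a . a], [B → a . id -], [B → a . y] }  — shift
  I5: { [B → id .] }  — reduce
  I6: { [B → a a .] }  — reduce
  I7: { [B → a id . -] }  — shift
  I8: { [B → a y .] }  — reduce
  I9: { [B → a id - .] }  — reduce
  I10: { [B → D x .] }  — reduce
  I11: { [D → - a . id] }  — shift
  I12: { [D → - a id .] }  — reduce

No state contains both a complete item and a shift item.

Answer: No shift-reduce conflicts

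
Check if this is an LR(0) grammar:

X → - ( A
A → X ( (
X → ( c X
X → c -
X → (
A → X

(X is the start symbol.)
No. Shift-reduce conflict between [X → ( .] and [X → ( . c X]

A grammar is LR(0) if no state in the canonical LR(0) collection has:
  - both a shift item (dot before a terminal) and a complete item (shift-reduce conflict), or
  - two or more complete items (reduce-reduce conflict; the accept item [X' → X .] counts as a complete item here).

Augment with X' → X and build the canonical LR(0) collection (I0 = CLOSURE({[X' → . X]}), then GOTO on every symbol after a dot until no new states appear). It has 13 states:
  I0: { [X → . ( c X], [X → . (], [X → . - ( A], [X → . c -], [X' → . X] }  — shift
  I1: { [X → ( . c X], [X → ( .] }  — shift, reduce
  I2: { [X → - . ( A] }  — shift
  I3: { [X' → X .] }  — accept
  I4: { [X → c . -] }  — shift
  I5: { [X → c - .] }  — reduce
  I6: { [A → . X ( (], [A → . X], [X → - ( . A], [X → . ( c X], [X → . (], [X → . - ( A], [X → . c -] }  — shift
  I7: { [X → - ( A .] }  — reduce
  I8: { [A → X . ( (], [A → X .] }  — shift, reduce
  I9: { [A → X ( . (] }  — shift
  I10: { [A → X ( ( .] }  — reduce
  I11: { [X → ( c . X], [X → . ( c X], [X → . (], [X → . - ( A], [X → . c -] }  — shift
  I12: { [X → ( c X .] }  — reduce

Conflict in state I1:
  Shift-reduce conflict between [X → ( .] and [X → ( . c X]
So the grammar is NOT LR(0).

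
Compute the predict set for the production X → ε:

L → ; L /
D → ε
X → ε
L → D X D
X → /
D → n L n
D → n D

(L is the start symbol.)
PREDICT(X → ε) = (FIRST(RHS) \ {ε}) ∪ (FOLLOW(X) if ε ∈ FIRST(RHS), i.e. RHS ⇒* ε)
The right-hand side is ε (FIRST(ε) = { ε }), so the predict set is FOLLOW(X) = { $, '/', 'n' }
PREDICT(X → ε) = { $, '/', 'n' }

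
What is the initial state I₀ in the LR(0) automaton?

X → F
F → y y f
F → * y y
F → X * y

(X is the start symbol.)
{ [F → . * y y], [F → . X * y], [F → . y y f], [X → . F], [X' → . X] }

First, augment the grammar with X' → X
I₀ = CLOSURE({ [X' → . X] }):
  [X' → . X] has the dot before X: add [X → . F]
  [X → . F] has the dot before F: add [F → . y y f], [F → . * y y], [F → . X * y]
No further items can be added.

I₀ = { [F → . * y y], [F → . X * y], [F → . y y f], [X → . F], [X' → . X] }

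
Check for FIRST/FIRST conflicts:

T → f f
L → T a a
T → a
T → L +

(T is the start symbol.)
FIRST sets of the non-terminals at (or reachable through a nullable prefix from) the front of some alternative:
  FIRST(L) = { 'a', 'f' }

Productions for T:
  T → f f: FIRST = { 'f' }
  T → a: FIRST = { 'a' }
  T → L +: FIRST = { 'a', 'f' }
L has only one production, so no FIRST/FIRST conflict is possible there.

Conflict for T: T → f f and T → L +
  Overlap: { 'f' }
Conflict for T: T → a and T → L +
  Overlap: { 'a' }

Answer: Yes. T → f f / T → L '+' on { 'f' }; T → a / T → L '+' on { 'a' }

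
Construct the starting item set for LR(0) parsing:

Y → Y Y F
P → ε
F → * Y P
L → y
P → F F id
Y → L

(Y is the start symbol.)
{ [L → . y], [Y → . L], [Y → . Y Y F], [Y' → . Y] }

First, augment the grammar with Y' → Y
I₀ = CLOSURE({ [Y' → . Y] }):
  [Y' → . Y] has the dot before Y: add [Y → . Y Y F], [Y → . L]
  [Y → . L] has the dot before L: add [L → . y]
No further items can be added.

I₀ = { [L → . y], [Y → . L], [Y → . Y Y F], [Y' → . Y] }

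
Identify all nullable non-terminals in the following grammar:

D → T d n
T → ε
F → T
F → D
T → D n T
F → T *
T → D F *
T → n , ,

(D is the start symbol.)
{ 'F', 'T' }

ε-productions: T → ε
So T is immediately nullable.
F → T: every symbol on the right is nullable, so F is nullable too.
No further non-terminal can be added: every production for the remaining non-terminals contains a terminal or a non-nullable non-terminal.
Nullable = { 'F', 'T' }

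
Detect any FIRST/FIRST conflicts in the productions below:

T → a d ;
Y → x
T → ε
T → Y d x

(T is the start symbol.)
No FIRST/FIRST conflicts.

A FIRST/FIRST conflict occurs when two productions N → α and N → β for the same non-terminal have FIRST(α) ∩ FIRST(β) ≠ ∅ (with ε ∈ FIRST of a nullable right-hand side, so two nullable alternatives also conflict).

FIRST sets of the non-terminals at (or reachable through a nullable prefix from) the front of some alternative:
  FIRST(Y) = { 'x' }

Productions for T:
  T → a d ;: FIRST = { 'a' }
  T → ε: FIRST = { ε }
  T → Y d x: FIRST = { 'x' }
Y has only one production, so no FIRST/FIRST conflict is possible there.

All alternatives of each non-terminal have pairwise disjoint FIRST sets.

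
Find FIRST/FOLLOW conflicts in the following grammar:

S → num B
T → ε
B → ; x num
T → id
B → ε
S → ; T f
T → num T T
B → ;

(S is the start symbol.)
Yes. T → id with FOLLOW(T) on { 'id' }; T → num T T with FOLLOW(T) on { 'num' }

A FIRST/FOLLOW conflict occurs when a non-terminal N has a nullable alternative N → β (β ⇒* ε) and another alternative N → α with FIRST(α) ∩ FOLLOW(N) ≠ ∅: on such a lookahead the parser cannot decide between expanding α and letting N vanish via β.

Nullable non-terminals: B, T.

B: nullable alternative(s) B → ε; FOLLOW(B) = { $ }
  B → ; x num: FIRST \ {ε} = { ';' } — disjoint from FOLLOW(B)
  B → ε: FIRST \ {ε} = { } — this is the only nullable alternative, skip
  B → ;: FIRST \ {ε} = { ';' } — disjoint from FOLLOW(B)

T: nullable alternative(s) T → ε; FOLLOW(T) = { 'f', 'id', 'num' }
  T → ε: FIRST \ {ε} = { } — this is the only nullable alternative, skip
  T → id: FIRST \ {ε} = { 'id' } — overlaps FOLLOW(T) on { 'id' }: CONFLICT
  T → num T T: FIRST \ {ε} = { 'num' } — overlaps FOLLOW(T) on { 'num' }: CONFLICT

S has no nullable alternative, so no FIRST/FOLLOW check is needed there.

So the grammar has 2 FIRST/FOLLOW conflicts (marked CONFLICT above).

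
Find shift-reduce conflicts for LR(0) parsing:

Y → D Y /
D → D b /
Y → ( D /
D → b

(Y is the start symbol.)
Augment with Y' → Y and build the canonical LR(0) collection (I0 = CLOSURE({[Y' → . Y]}), then GOTO on every symbol after a dot until no new states appear). It has 12 states:
  I0: { [D → . D b /], [D → . b], [Y → . ( D /], [Y → . D Y /], [Y' → . Y] }  — shift
  I1: { [D → . D b /], [D → . b], [Y → ( . D /] }  — shift
  I2: { [D → . D b /], [D → . b], [D → D . b /], [Y → . ( D /], [Y → . D Y /], [Y → D . Y /] }  — shift
  I3: { [Y' → Y .] }  — accept
  I4: { [D → b .] }  — reduce
  I5: { [Y → D Y . /] }  — shift
  I6: { [D → D b . /], [D → b .] }  — shift, reduce
  I7: { [D → D b / .] }  — reduce
  I8: { [Y → D Y / .] }  — reduce
  I9: { [D → D . b /], [Y → ( D . /] }  — shift
  I10: { [Y → ( D / .] }  — reduce
  I11: { [D → D b . /] }  — shift

I6 contains reduce item [D → b .] and shift item [D → D b . /] — shift-reduce conflict.

Answer: Yes — I6: [D → b .] vs [D → D b . /]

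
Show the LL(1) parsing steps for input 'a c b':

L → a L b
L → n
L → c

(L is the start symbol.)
Stack is shown with the top on the left.

Stack    Input    Action
------------------------
L $      a c b $  output L → a L b
a L b $  a c b $  match 'a'
L b $    c b $    output L → c
c b $    c b $    match 'c'
b $      b $      match 'b'
$        $        accept

The string is accepted.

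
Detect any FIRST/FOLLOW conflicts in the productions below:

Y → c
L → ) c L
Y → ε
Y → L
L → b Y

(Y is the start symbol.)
No FIRST/FOLLOW conflicts.

A FIRST/FOLLOW conflict occurs when a non-terminal N has a nullable alternative N → β (β ⇒* ε) and another alternative N → α with FIRST(α) ∩ FOLLOW(N) ≠ ∅: on such a lookahead the parser cannot decide between expanding α and letting N vanish via β.

Nullable non-terminals: Y.
FIRST sets used below: FIRST(L) = { ')', 'b' }

Y: nullable alternative(s) Y → ε; FOLLOW(Y) = { $ }
  Y → c: FIRST \ {ε} = { 'c' } — disjoint from FOLLOW(Y)
  Y → ε: FIRST \ {ε} = { } — this is the only nullable alternative, skip
  Y → L: FIRST \ {ε} = { ')', 'b' } — disjoint from FOLLOW(Y)

L has no nullable alternative, so no FIRST/FOLLOW check is needed there.

No FIRST/FOLLOW conflicts found.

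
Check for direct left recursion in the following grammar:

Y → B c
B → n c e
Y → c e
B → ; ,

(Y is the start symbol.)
No direct left recursion

Direct left recursion occurs when N → N α for some non-terminal N (the right-hand side begins with the left-hand side itself).

Y → B c: starts with B
B → n c e: starts with n
Y → c e: starts with c
B → ; ,: starts with ';'

No direct left recursion found.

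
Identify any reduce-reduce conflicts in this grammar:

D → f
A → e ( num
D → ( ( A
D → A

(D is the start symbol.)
No reduce-reduce conflicts

A reduce-reduce conflict occurs when an LR(0) state has two complete items [A → α .] and [B → β .] — both call for a reduction, and with no lookahead the parser cannot choose between them.

Augment with D' → D and build the canonical LR(0) collection (I0 = CLOSURE({[D' → . D]}), then GOTO on every symbol after a dot until no new states appear). It has 10 states:
  I0: { [A → . e ( num], [D → . ( ( A], [D → . A], [D → . f], [D' → . D] }  — shift
  I1: { [D → ( . ( A] }  — shift
  I2: { [D → A .] }  — reduce
  I3: { [D' → D .] }  — accept
  I4: { [A → e . ( num] }  — shift
  I5: { [D → f .] }  — reduce
  I6: { [A → e ( . num] }  — shift
  I7: { [A → e ( num .] }  — reduce
  I8: { [A → . e ( num], [D → ( ( . A] }  — shift
  I9: { [D → ( ( A .] }  — reduce

No state contains more than one complete item.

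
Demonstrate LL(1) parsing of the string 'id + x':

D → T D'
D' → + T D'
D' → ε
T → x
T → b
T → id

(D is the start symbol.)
LL(1) parsing maintains a stack (initially the start symbol over $) and the input. At each step: if the stack top is a terminal, match it against the current input token; if it is a non-terminal N, replace it with the RHS of M[N, lookahead] (the unique production whose predict set contains the lookahead).

Stack is shown with the top on the left.

Stack     Input     Action
--------------------------
D $       id + x $  output D → T D'
T D' $    id + x $  output T → id
id D' $   id + x $  match 'id'
D' $      + x $     output D' → + T D'
+ T D' $  + x $     match '+'
T D' $    x $       output T → x
x D' $    x $       match 'x'
D' $      $         output D' → ε
$         $         accept

The string is accepted.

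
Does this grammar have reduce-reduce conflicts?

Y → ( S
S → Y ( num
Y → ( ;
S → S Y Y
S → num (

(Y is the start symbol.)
Augment with Y' → Y and build the canonical LR(0) collection (I0 = CLOSURE({[Y' → . Y]}), then GOTO on every symbol after a dot until no new states appear). It has 12 states:
  I0: { [Y → . ( ;], [Y → . ( S], [Y' → . Y] }  — shift
  I1: { [S → . S Y Y], [S → . Y ( num], [S → . num (], [Y → ( . ;], [Y → ( . S], [Y → . ( ;], [Y → . ( S] }  — shift
  I2: { [Y' → Y .] }  — accept
  I3: { [Y → ( ; .] }  — reduce
  I4: { [S → S . Y Y], [Y → ( S .], [Y → . ( ;], [Y → . ( S] }  — shift, reduce
  I5: { [S → Y . ( num] }  — shift
  I6: { [S → num . (] }  — shift
  I7: { [S → num ( .] }  — reduce
  I8: { [S → Y ( . num] }  — shift
  I9: { [S → Y ( num .] }  — reduce
  I10: { [S → S Y . Y], [Y → . ( ;], [Y → . ( S] }  — shift
  I11: { [S → S Y Y .] }  — reduce

No state contains more than one complete item.

Answer: No reduce-reduce conflicts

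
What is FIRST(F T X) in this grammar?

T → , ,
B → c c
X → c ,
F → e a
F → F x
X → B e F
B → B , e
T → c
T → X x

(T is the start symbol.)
FIRST sets of the non-terminals involved (from the grammar, by fixed-point iteration):
  FIRST(F) = { 'e' }

To compute FIRST(F T X), process the symbols left to right:
Symbol F is a non-terminal. Add FIRST(F) \ {ε} = { 'e' }
F is not nullable (ε ∉ FIRST(F)), so stop here.
FIRST(F T X) = { 'e' }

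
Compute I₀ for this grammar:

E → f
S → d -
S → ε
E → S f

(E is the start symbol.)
{ [E → . S f], [E → . f], [E' → . E], [S → . d -], [S → .] }

First, augment the grammar with E' → E
I₀ = CLOSURE({ [E' → . E] }):
  [E' → . E] has the dot before E: add [E → . f], [E → . S f]
  [E → . S f] has the dot before S: add [S → . d -], [S → .]
No further items can be added.

I₀ = { [E → . S f], [E → . f], [E' → . E], [S → . d -], [S → .] }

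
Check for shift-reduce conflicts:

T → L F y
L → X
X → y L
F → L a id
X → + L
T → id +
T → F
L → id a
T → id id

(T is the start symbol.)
Augment with T' → T and build the canonical LR(0) collection (I0 = CLOSURE({[T' → . T]}), then GOTO on every symbol after a dot until no new states appear). It has 19 states:
  I0: { [F → . L a id], [L → . X], [L → . id a], [T → . F], [T → . L F y], [T → . id +], [T → . id id], [T' → . T], [X → . + L], [X → . y L] }  — shift
  I1: { [L → . X], [L → . id a], [X → + . L], [X → . + L], [X → . y L] }  — shift
  I2: { [T → F .] }  — reduce
  I3: { [F → . L a id], [F → L . a id], [L → . X], [L → . id a], [T → L . F y], [X → . + L], [X → . y L] }  — shift
  I4: { [T' → T .] }  — accept
  I5: { [L → X .] }  — reduce
  I6: { [L → id . a], [T → id . +], [T → id . id] }  — shift
  I7: { [L → . X], [L → . id a], [X → . + L], [X → . y L], [X → y . L] }  — shift
  I8: { [X → y L .] }  — reduce
  I9: { [L → id . a] }  — shift
  I10: { [L → id a .] }  — reduce
  I11: { [T → id + .] }  — reduce
  I12: { [T → id id .] }  — reduce
  I13: { [T → L F . y] }  — shift
  I14: { [F → L . a id] }  — shift
  I15: { [F → L a . id] }  — shift
  I16: { [F → L a id .] }  — reduce
  I17: { [T → L F y .] }  — reduce
  I18: { [X → + L .] }  — reduce

No state contains both a complete item and a shift item.

Answer: No shift-reduce conflicts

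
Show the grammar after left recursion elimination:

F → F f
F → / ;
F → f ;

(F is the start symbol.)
F is directly left-recursive. The standard transformation for
  A → A α₁ | ... | A α_m | β₁ | ... | β_n
is
  A  → β₁ A' | ... | β_n A'
  A' → α₁ A' | ... | α_m A' | ε

F → / ; becomes F → / ; F'
F → f ; becomes F → f ; F'
F → F f becomes F' → f F'
Add F' → ε

Resulting grammar:
F → / ; F'
F → f ; F'
F' → f F'
F' → ε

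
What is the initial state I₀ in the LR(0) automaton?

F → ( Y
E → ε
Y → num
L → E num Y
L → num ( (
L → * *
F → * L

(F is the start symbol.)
First, augment the grammar with F' → F
I₀ = CLOSURE({ [F' → . F] }):
  [F' → . F] has the dot before F: add [F → . ( Y], [F → . * L]
No further items can be added.

I₀ = { [F → . ( Y], [F → . * L], [F' → . F] }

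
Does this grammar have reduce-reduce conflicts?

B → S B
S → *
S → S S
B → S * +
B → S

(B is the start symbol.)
Augment with B' → B and build the canonical LR(0) collection (I0 = CLOSURE({[B' → . B]}), then GOTO on every symbol after a dot until no new states appear). It has 8 states:
  I0: { [B → . S * +], [B → . S B], [B → . S], [B' → . B], [S → . *], [S → . S S] }  — shift
  I1: { [S → * .] }  — reduce
  I2: { [B' → B .] }  — accept
  I3: { [B → . S * +], [B → . S B], [B → . S], [B → S . * +], [B → S . B], [B → S .], [S → . *], [S → . S S], [S → S . S] }  — shift, reduce
  I4: { [B → S * . +], [S → * .] }  — shift, reduce
  I5: { [B → S B .] }  — reduce
  I6: { [B → . S * +], [B → . S B], [B → . S], [B → S . * +], [B → S . B], [B → S .], [S → . *], [S → . S S], [S → S . S], [S → S S .] }  — shift, 2 reduces
  I7: { [B → S * + .] }  — reduce

I6 contains complete items [B → S .], [S → S S .] — reduce-reduce conflict.

Answer: Yes — I6: [B → S .] vs [S → S S .]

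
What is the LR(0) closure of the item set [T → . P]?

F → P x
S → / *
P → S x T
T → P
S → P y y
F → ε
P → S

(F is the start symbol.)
To compute CLOSURE, for each item [A → α.Bβ] where B is a non-terminal, add [B → .γ] for all productions B → γ; repeat for the newly added items until nothing changes.

Start with: [T → . P]
  [T → . P] has the dot before P: add [P → . S x T], [P → . S]
  [P → . S x T] has the dot before S: add [S → . / *], [S → . P y y]
No further items can be added.

CLOSURE = { [P → . S x T], [P → . S], [S → . / *], [S → . P y y], [T → . P] }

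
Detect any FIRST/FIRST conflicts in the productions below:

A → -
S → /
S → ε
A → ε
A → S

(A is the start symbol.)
Yes. A → ε / A → S on { ε }

A FIRST/FIRST conflict occurs when two productions N → α and N → β for the same non-terminal have FIRST(α) ∩ FIRST(β) ≠ ∅ (with ε ∈ FIRST of a nullable right-hand side, so two nullable alternatives also conflict).

FIRST sets of the non-terminals at (or reachable through a nullable prefix from) the front of some alternative:
  FIRST(S) = { '/', ε }

Productions for A:
  A → -: FIRST = { '-' }
  A → ε: FIRST = { ε }
  A → S: FIRST = { '/', ε }
Productions for S:
  S → /: FIRST = { '/' }
  S → ε: FIRST = { ε }

Conflict for A: A → ε and A → S
  Overlap: { ε }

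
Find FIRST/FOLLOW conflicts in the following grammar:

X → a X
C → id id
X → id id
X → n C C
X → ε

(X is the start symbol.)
No FIRST/FOLLOW conflicts.

A FIRST/FOLLOW conflict occurs when a non-terminal N has a nullable alternative N → β (β ⇒* ε) and another alternative N → α with FIRST(α) ∩ FOLLOW(N) ≠ ∅: on such a lookahead the parser cannot decide between expanding α and letting N vanish via β.

Nullable non-terminals: X.

X: nullable alternative(s) X → ε; FOLLOW(X) = { $ }
  X → a X: FIRST \ {ε} = { 'a' } — disjoint from FOLLOW(X)
  X → id id: FIRST \ {ε} = { 'id' } — disjoint from FOLLOW(X)
  X → n C C: FIRST \ {ε} = { 'n' } — disjoint from FOLLOW(X)
  X → ε: FIRST \ {ε} = { } — this is the only nullable alternative, skip

C has no nullable alternative, so no FIRST/FOLLOW check is needed there.

No FIRST/FOLLOW conflicts found.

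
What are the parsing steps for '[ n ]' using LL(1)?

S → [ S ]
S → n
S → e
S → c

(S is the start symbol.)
Stack is shown with the top on the left.

Stack    Input    Action
------------------------
S $      [ n ] $  output S → [ S ]
[ S ] $  [ n ] $  match '['
S ] $    n ] $    output S → n
n ] $    n ] $    match 'n'
] $      ] $      match ']'
$        $        accept

The string is accepted.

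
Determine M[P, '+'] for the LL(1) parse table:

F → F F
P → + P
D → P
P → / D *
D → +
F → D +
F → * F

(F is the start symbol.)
P → + P

To find M[P, '+'], we find productions for P where '+' is in the predict set (PREDICT(N → α) = (FIRST(α) \ {ε}) ∪ (FOLLOW(N) if α ⇒* ε)).

P → + P: PREDICT = { '+' }
  '+' is in predict set, so this production goes in M[P, '+']
P → / D *: PREDICT = { '/' }

M[P, '+'] = P → + P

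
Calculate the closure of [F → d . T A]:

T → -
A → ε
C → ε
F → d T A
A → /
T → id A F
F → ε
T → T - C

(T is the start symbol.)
{ [F → d . T A], [T → . -], [T → . T - C], [T → . id A F] }

To compute CLOSURE, for each item [A → α.Bβ] where B is a non-terminal, add [B → .γ] for all productions B → γ; repeat for the newly added items until nothing changes.

Start with: [F → d . T A]
  [F → d . T A] has the dot before T: add [T → . -], [T → . id A F], [T → . T - C]
No further items can be added.

CLOSURE = { [F → d . T A], [T → . -], [T → . T - C], [T → . id A F] }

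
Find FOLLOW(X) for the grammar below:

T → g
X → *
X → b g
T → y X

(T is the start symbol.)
To compute FOLLOW(X), find every occurrence of X on a right-hand side N → α X β: add FIRST(β) \ {ε}, and if β is empty or nullable also add FOLLOW(N). Iterate to a fixed point.

In T → y X: X is at the end, add FOLLOW(T)

The FOLLOW sets referred to above (computed the same way, to a fixed point):
  FOLLOW(T) = { $ }

Taking the union: FOLLOW(X) = { $ }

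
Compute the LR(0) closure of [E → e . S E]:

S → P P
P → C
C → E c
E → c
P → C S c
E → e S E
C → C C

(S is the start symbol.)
Start with: [E → e . S E]
  [E → e . S E] has the dot before S: add [S → . P P]
  [S → . P P] has the dot before P: add [P → . C], [P → . C S c]
  [P → . C] has the dot before C: add [C → . E c], [C → . C C]
  [C → . E c] has the dot before E: add [E → . c], [E → . e S E]
No further items can be added.

CLOSURE = { [C → . C C], [C → . E c], [E → . c], [E → . e S E], [E → e . S E], [P → . C S c], [P → . C], [S → . P P] }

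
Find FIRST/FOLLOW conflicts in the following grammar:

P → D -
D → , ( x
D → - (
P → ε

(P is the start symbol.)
No FIRST/FOLLOW conflicts.

Nullable non-terminals: P.
FIRST sets used below: FIRST(D) = { ',', '-' }

P: nullable alternative(s) P → ε; FOLLOW(P) = { $ }
  P → D -: FIRST \ {ε} = { ',', '-' } — disjoint from FOLLOW(P)
  P → ε: FIRST \ {ε} = { } — this is the only nullable alternative, skip

D has no nullable alternative, so no FIRST/FOLLOW check is needed there.

No FIRST/FOLLOW conflicts found.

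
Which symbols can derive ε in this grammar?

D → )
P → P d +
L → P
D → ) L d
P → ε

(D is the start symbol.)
{ 'L', 'P' }

A non-terminal is nullable if it can derive ε (the empty string): either it has an ε-production, or it has a production whose right-hand side consists entirely of nullable non-terminals.

ε-productions: P → ε
So P is immediately nullable.
L → P: every symbol on the right is nullable, so L is nullable too.
No further non-terminal can be added: every production for the remaining non-terminals contains a terminal or a non-nullable non-terminal.
Nullable = { 'L', 'P' }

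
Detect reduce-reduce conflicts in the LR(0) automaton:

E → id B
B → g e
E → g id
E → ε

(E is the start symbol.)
No reduce-reduce conflicts

A reduce-reduce conflict occurs when an LR(0) state has two complete items [A → α .] and [B → β .] — both call for a reduction, and with no lookahead the parser cannot choose between them.

Augment with E' → E and build the canonical LR(0) collection (I0 = CLOSURE({[E' → . E]}), then GOTO on every symbol after a dot until no new states appear). It has 8 states:
  I0: { [E → . g id], [E → . id B], [E → .], [E' → . E] }  — shift, reduce
  I1: { [E' → E .] }  — accept
  I2: { [E → g . id] }  — shift
  I3: { [B → . g e], [E → id . B] }  — shift
  I4: { [E → id B .] }  — reduce
  I5: { [B → g . e] }  — shift
  I6: { [B → g e .] }  — reduce
  I7: { [E → g id .] }  — reduce

No state contains more than one complete item.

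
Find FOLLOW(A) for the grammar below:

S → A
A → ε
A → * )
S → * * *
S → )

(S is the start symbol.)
{ $ }

To compute FOLLOW(A), find every occurrence of A on a right-hand side N → α A β: add FIRST(β) \ {ε}, and if β is empty or nullable also add FOLLOW(N). Iterate to a fixed point.

In S → A: A is at the end, add FOLLOW(S)

The FOLLOW sets referred to above (computed the same way, to a fixed point):
  FOLLOW(S) = { $ }

Taking the union: FOLLOW(A) = { $ }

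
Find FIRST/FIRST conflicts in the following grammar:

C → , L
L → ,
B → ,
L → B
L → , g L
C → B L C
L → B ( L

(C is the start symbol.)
Yes. C → ',' L / C → B L C on { ',' }; L → ',' / L → B on { ',' }; L → ',' / L → ',' g L on { ',' }; L → ',' / L → B '(' L on { ',' }; L → B / L → ',' g L on { ',' }; L → B / L → B '(' L on { ',' }; L → ',' g L / L → B '(' L on { ',' }

A FIRST/FIRST conflict occurs when two productions N → α and N → β for the same non-terminal have FIRST(α) ∩ FIRST(β) ≠ ∅ (with ε ∈ FIRST of a nullable right-hand side, so two nullable alternatives also conflict).

FIRST sets of the non-terminals at (or reachable through a nullable prefix from) the front of some alternative:
  FIRST(B) = { ',' }

Productions for C:
  C → , L: FIRST = { ',' }
  C → B L C: FIRST = { ',' }
Productions for L:
  L → ,: FIRST = { ',' }
  L → B: FIRST = { ',' }
  L → , g L: FIRST = { ',' }
  L → B ( L: FIRST = { ',' }
B has only one production, so no FIRST/FIRST conflict is possible there.

Conflict for C: C → , L and C → B L C
  Overlap: { ',' }
Conflict for L: L → , and L → B
  Overlap: { ',' }
Conflict for L: L → , and L → , g L
  Overlap: { ',' }
Conflict for L: L → , and L → B ( L
  Overlap: { ',' }
Conflict for L: L → B and L → , g L
  Overlap: { ',' }
Conflict for L: L → B and L → B ( L
  Overlap: { ',' }
Conflict for L: L → , g L and L → B ( L
  Overlap: { ',' }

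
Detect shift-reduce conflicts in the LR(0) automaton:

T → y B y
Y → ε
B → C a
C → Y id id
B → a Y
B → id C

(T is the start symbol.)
Yes — I2: [Y → .] vs [B → . a Y]

Augment with T' → T and build the canonical LR(0) collection (I0 = CLOSURE({[T' → . T]}), then GOTO on every symbol after a dot until no new states appear). It has 14 states:
  I0: { [T → . y B y], [T' → . T] }  — shift
  I1: { [T' → T .] }  — accept
  I2: { [B → . C a], [B → . a Y], [B → . id C], [C → . Y id id], [T → y . B y], [Y → .] }  — shift, reduce
  I3: { [T → y B . y] }  — shift
  I4: { [B → C . a] }  — shift
  I5: { [C → Y . id id] }  — shift
  I6: { [B → a . Y], [Y → .] }  — reduce
  I7: { [B → id . C], [C → . Y id id], [Y → .] }  — reduce
  I8: { [B → id C .] }  — reduce
  I9: { [B → a Y .] }  — reduce
  I10: { [C → Y id . id] }  — shift
  I11: { [C → Y id id .] }  — reduce
  I12: { [B → C a .] }  — reduce
  I13: { [T → y B y .] }  — reduce

I2 contains reduce item [Y → .] and shift items [B → . a Y], [B → . id C] — shift-reduce conflict.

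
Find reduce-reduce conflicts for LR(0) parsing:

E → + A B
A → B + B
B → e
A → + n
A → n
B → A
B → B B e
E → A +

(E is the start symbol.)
Yes — I10: [B → B B e .] vs [B → e .]; I13: [A → + n .] vs [A → n .]

A reduce-reduce conflict occurs when an LR(0) state has two complete items [A → α .] and [B → β .] — both call for a reduction, and with no lookahead the parser cannot choose between them.

Augment with E' → E and build the canonical LR(0) collection (I0 = CLOSURE({[E' → . E]}), then GOTO on every symbol after a dot until no new states appear). It has 18 states:
  I0: { [A → . + n], [A → . B + B], [A → . n], [B → . A], [B → . B B e], [B → . e], [E → . + A B], [E → . A +], [E' → . E] }  — shift
  I1: { [A → + . n], [A → . + n], [A → . B + B], [A → . n], [B → . A], [B → . B B e], [B → . e], [E → + . A B] }  — shift
  I2: { [B → A .], [E → A . +] }  — shift, reduce
  I3: { [A → . + n], [A → . B + B], [A → . n], [A → B . + B], [B → . A], [B → . B B e], [B → . e], [B → B . B e] }  — shift
  I4: { [E' → E .] }  — accept
  I5: { [B → e .] }  — reduce
  I6: { [A → n .] }  — reduce
  I7: { [A → + . n], [A → . + n], [A → . B + B], [A → . n], [A → B + . B], [B → . A], [B → . B B e], [B → . e] }  — shift
  I8: { [B → A .] }  — reduce
  I9: { [A → . + n], [A → . B + B], [A → . n], [A → B . + B], [B → . A], [B → . B B e], [B → . e], [B → B . B e], [B → B B . e] }  — shift
  I10: { [B → B B e .], [B → e .] }  — 2 reduces
  I11: { [A → + . n] }  — shift
  I12: { [A → . + n], [A → . B + B], [A → . n], [A → B + B .], [A → B . + B], [B → . A], [B → . B B e], [B → . e], [B → B . B e] }  — shift, reduce
  I13: { [A → + n .], [A → n .] }  — 2 reduces
  I14: { [A → + n .] }  — reduce
  I15: { [E → A + .] }  — reduce
  I16: { [A → . + n], [A → . B + B], [A → . n], [B → . A], [B → . B B e], [B → . e], [B → A .], [E → + A . B] }  — shift, reduce
  I17: { [A → . + n], [A → . B + B], [A → . n], [A → B . + B], [B → . A], [B → . B B e], [B → . e], [B → B . B e], [E → + A B .] }  — shift, reduce

I10 contains complete items [B → B B e .], [B → e .] — reduce-reduce conflict.
I13 contains complete items [A → + n .], [A → n .] — reduce-reduce conflict.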